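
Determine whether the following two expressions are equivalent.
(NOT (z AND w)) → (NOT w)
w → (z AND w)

Yes, Contrapositive is always equivalent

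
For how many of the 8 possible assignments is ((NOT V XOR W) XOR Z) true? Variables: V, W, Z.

Satisfying assignments: (0,0,0), (0,1,1), (1,0,1), (1,1,0)
Count: 4 out of 8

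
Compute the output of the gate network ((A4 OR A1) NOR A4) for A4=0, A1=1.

Substituting: ((0 OR 1) NOR 0)
= 0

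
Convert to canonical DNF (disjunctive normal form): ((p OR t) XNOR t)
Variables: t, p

(NOT t AND NOT p) OR (t AND NOT p) OR (t AND p)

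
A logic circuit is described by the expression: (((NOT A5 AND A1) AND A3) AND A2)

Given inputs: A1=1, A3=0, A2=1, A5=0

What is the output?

Substituting: (((NOT 0 AND 1) AND 0) AND 1)
= 0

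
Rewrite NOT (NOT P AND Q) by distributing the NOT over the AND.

P OR NOT Q
De Morgan's: NOT(AND of terms) = OR of negations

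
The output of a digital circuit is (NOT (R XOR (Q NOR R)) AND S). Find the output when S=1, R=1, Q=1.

Substituting: (NOT (1 XOR (1 NOR 1)) AND 1)
= 0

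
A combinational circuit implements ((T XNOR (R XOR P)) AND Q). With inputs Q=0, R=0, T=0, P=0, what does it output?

Substituting: ((0 XNOR (0 XOR 0)) AND 0)
= 0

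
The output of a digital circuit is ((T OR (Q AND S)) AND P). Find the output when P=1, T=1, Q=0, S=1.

Substituting: ((1 OR (0 AND 1)) AND 1)
= 1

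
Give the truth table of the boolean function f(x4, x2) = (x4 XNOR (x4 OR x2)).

x4 | x2 | Output
----------------
0 | 0 | 1
0 | 1 | 0
1 | 0 | 1
1 | 1 | 1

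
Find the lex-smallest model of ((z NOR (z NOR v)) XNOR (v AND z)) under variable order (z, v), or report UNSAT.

z=0, v=0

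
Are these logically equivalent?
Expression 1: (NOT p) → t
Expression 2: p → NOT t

No, Inverse is not equivalent to original (counterexample: t=0, p=0)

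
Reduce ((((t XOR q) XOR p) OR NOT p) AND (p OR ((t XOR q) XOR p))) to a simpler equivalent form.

By distribution ((E OR v) AND (E OR NOT v) = E):
= ((t XOR q) XOR p)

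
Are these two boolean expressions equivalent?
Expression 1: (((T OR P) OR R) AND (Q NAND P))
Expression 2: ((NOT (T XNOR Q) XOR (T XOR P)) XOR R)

No. Counterexample: with Q=0, T=0, R=1, P=1, Expression 1 = 1 but Expression 2 = 0.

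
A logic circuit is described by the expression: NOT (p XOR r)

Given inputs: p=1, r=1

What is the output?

Substituting: NOT (1 XOR 1)
= 1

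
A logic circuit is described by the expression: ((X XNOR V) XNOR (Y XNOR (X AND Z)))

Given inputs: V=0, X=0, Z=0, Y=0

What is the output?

Substituting: ((0 XNOR 0) XNOR (0 XNOR (0 AND 0)))
= 1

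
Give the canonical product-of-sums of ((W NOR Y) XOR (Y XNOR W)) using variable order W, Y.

ΠM(0, 1, 2) = (W OR Y) AND (W OR NOT Y) AND (NOT W OR Y)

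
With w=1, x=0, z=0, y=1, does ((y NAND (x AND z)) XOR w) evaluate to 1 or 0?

Substituting: ((1 NAND (0 AND 0)) XOR 1)
= 0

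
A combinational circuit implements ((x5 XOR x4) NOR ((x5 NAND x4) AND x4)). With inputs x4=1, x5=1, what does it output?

Substituting: ((1 XOR 1) NOR ((1 NAND 1) AND 1))
= 1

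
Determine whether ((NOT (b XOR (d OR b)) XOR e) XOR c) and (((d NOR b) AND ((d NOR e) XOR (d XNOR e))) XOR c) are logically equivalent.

No. Counterexample: with b=0, e=0, d=0, c=0, Expression 1 = 1 but Expression 2 = 0.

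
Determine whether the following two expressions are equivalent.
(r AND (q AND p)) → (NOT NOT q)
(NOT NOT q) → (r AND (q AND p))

No, Converse is not equivalent to original (counterexample: r=0, p=0, q=1)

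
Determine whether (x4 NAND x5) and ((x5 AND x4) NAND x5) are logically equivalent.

Yes, they are equivalent — the two output columns agree on all 4 assignments:
x5 | x4 | Expression 1 | Expression 2
-------------------------------------
0 | 0 | 1 | 1
0 | 1 | 1 | 1
1 | 0 | 1 | 1
1 | 1 | 0 | 0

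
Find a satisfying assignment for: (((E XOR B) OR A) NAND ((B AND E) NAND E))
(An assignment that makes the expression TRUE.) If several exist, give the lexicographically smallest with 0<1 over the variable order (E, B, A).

E=0, B=0, A=0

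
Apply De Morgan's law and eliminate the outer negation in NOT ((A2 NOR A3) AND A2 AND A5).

NOT (A2 NOR A3) OR NOT A2 OR NOT A5
De Morgan's: NOT(AND of terms) = OR of negations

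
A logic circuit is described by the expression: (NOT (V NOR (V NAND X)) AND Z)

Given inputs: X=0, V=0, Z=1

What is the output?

Substituting: (NOT (0 NOR (0 NAND 0)) AND 1)
= 1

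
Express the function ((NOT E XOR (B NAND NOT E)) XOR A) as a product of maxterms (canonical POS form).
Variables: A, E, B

ΠM(0, 5, 6, 7) = (A OR E OR B) AND (NOT A OR E OR NOT B) AND (NOT A OR NOT E OR B) AND (NOT A OR NOT E OR NOT B)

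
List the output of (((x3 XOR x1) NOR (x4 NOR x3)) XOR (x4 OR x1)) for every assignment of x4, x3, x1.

x4 | x3 | x1 | Output
---------------------
0 | 0 | 0 | 0
0 | 0 | 1 | 1
0 | 1 | 0 | 0
0 | 1 | 1 | 0
1 | 0 | 0 | 0
1 | 0 | 1 | 1
1 | 1 | 0 | 1
1 | 1 | 1 | 0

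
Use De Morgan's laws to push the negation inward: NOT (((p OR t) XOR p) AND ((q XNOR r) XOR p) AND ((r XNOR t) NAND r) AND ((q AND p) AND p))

NOT ((p OR t) XOR p) OR NOT ((q XNOR r) XOR p) OR NOT ((r XNOR t) NAND r) OR NOT ((q AND p) AND p)
De Morgan's: NOT(AND of terms) = OR of negations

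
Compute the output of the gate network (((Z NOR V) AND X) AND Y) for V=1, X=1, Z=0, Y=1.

Substituting: (((0 NOR 1) AND 1) AND 1)
= 0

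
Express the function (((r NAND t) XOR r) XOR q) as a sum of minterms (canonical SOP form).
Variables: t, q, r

Σm(0, 3, 4, 5) = (NOT t AND NOT q AND NOT r) OR (NOT t AND q AND r) OR (t AND NOT q AND NOT r) OR (t AND NOT q AND r)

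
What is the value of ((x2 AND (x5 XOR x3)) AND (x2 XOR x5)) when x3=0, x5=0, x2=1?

Substituting: ((1 AND (0 XOR 0)) AND (1 XOR 0))
= 0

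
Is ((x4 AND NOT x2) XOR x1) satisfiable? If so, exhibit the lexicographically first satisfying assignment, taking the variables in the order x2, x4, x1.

x2=0, x4=0, x1=1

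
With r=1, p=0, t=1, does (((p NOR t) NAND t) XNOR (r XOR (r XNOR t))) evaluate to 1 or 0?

Substituting: (((0 NOR 1) NAND 1) XNOR (1 XOR (1 XNOR 1)))
= 0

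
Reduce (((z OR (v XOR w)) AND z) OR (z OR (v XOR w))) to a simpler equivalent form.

By absorption (E OR (E AND v) = E):
= (z OR (v XOR w))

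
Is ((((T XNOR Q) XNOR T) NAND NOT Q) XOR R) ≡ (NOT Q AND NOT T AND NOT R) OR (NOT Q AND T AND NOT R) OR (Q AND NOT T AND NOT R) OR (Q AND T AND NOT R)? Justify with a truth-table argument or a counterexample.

Yes, they are equivalent — the two output columns agree on all 8 assignments:
Q | T | R | Expression 1 | Expression 2
---------------------------------------
0 | 0 | 0 | 1 | 1
0 | 0 | 1 | 0 | 0
0 | 1 | 0 | 1 | 1
0 | 1 | 1 | 0 | 0
1 | 0 | 0 | 1 | 1
1 | 0 | 1 | 0 | 0
1 | 1 | 0 | 1 | 1
1 | 1 | 1 | 0 | 0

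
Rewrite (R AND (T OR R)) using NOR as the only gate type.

((R NOR R) NOR (((T NOR R) NOR (T NOR R)) NOR ((T NOR R) NOR (T NOR R))))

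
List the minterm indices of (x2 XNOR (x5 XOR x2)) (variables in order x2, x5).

Σm(0, 2) = (NOT x2 AND NOT x5) OR (x2 AND NOT x5)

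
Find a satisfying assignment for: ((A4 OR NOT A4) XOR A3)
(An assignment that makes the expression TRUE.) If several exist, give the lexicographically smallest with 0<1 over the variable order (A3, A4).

A3=0, A4=0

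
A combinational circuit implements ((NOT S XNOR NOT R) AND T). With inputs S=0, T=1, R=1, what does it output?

Substituting: ((NOT 0 XNOR NOT 1) AND 1)
= 0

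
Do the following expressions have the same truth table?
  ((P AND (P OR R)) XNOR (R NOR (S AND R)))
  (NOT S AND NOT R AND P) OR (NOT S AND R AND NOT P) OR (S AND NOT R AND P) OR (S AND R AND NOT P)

Yes, they are equivalent — the two output columns agree on all 8 assignments:
S | R | P | Expression 1 | Expression 2
---------------------------------------
0 | 0 | 0 | 0 | 0
0 | 0 | 1 | 1 | 1
0 | 1 | 0 | 1 | 1
0 | 1 | 1 | 0 | 0
1 | 0 | 0 | 0 | 0
1 | 0 | 1 | 1 | 1
1 | 1 | 0 | 1 | 1
1 | 1 | 1 | 0 | 0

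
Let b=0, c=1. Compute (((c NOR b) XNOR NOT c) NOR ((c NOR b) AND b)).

Substituting: (((1 NOR 0) XNOR NOT 1) NOR ((1 NOR 0) AND 0))
= 0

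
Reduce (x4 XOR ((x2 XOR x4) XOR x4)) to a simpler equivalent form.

By XOR self-cancellation ((E XOR v) XOR v = E):
= (x2 XOR x4)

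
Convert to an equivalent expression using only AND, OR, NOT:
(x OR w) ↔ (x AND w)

((x OR w) AND (x AND w)) OR (NOT (x OR w) AND NOT (x AND w))
(Biconditional = both true or both false)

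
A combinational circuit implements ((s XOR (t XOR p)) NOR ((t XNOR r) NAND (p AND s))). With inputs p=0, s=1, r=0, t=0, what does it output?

Substituting: ((1 XOR (0 XOR 0)) NOR ((0 XNOR 0) NAND (0 AND 1)))
= 0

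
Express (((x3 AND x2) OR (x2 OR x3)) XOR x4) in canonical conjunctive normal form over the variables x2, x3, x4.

(x2 OR x3 OR x4) AND (x2 OR NOT x3 OR NOT x4) AND (NOT x2 OR x3 OR NOT x4) AND (NOT x2 OR NOT x3 OR NOT x4)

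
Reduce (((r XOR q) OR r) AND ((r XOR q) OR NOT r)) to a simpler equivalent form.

By distribution ((E OR v) AND (E OR NOT v) = E):
= (r XOR q)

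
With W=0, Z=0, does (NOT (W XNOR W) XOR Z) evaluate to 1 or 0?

Substituting: (NOT (0 XNOR 0) XOR 0)
= 0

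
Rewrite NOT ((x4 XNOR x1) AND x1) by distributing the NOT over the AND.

NOT (x4 XNOR x1) OR NOT x1
De Morgan's: NOT(AND of terms) = OR of negations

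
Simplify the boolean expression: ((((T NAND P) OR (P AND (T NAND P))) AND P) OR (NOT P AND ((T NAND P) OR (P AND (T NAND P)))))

By distribution ((E AND v) OR (E AND NOT v) = E) then absorption (E OR (E AND v) = E):
= (T NAND P)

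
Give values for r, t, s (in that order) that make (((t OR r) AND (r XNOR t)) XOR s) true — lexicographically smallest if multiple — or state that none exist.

r=0, t=0, s=1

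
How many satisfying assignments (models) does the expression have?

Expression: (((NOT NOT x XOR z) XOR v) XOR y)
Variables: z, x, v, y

Satisfying assignments: (0,0,0,1), (0,0,1,0), (0,1,0,0), (0,1,1,1), (1,0,0,0), (1,0,1,1), (1,1,0,1), (1,1,1,0)
Count: 8 out of 16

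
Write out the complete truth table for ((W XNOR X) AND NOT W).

X | W | Output
--------------
0 | 0 | 1
0 | 1 | 0
1 | 0 | 0
1 | 1 | 0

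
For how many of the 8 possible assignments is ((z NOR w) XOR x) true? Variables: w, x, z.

Satisfying assignments: (0,0,0), (0,1,1), (1,1,0), (1,1,1)
Count: 4 out of 8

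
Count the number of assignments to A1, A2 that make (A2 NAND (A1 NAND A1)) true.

Satisfying assignments: (0,0), (1,0), (1,1)
Count: 3 out of 4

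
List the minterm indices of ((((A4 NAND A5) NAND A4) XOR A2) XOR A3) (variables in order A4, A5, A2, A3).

Σm(0, 3, 4, 7, 9, 10, 12, 15) = (NOT A4 AND NOT A5 AND NOT A2 AND NOT A3) OR (NOT A4 AND NOT A5 AND A2 AND A3) OR (NOT A4 AND A5 AND NOT A2 AND NOT A3) OR (NOT A4 AND A5 AND A2 AND A3) OR (A4 AND NOT A5 AND NOT A2 AND A3) OR (A4 AND NOT A5 AND A2 AND NOT A3) OR (A4 AND A5 AND NOT A2 AND NOT A3) OR (A4 AND A5 AND A2 AND A3)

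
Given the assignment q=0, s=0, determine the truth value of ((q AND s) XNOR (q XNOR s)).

Substituting: ((0 AND 0) XNOR (0 XNOR 0))
= 0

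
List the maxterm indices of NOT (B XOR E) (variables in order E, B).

ΠM(1, 2) = (E OR NOT B) AND (NOT E OR B)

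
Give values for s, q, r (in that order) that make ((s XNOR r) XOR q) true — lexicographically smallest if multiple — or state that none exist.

s=0, q=0, r=0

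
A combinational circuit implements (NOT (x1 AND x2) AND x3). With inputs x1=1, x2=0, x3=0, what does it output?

Substituting: (NOT (1 AND 0) AND 0)
= 0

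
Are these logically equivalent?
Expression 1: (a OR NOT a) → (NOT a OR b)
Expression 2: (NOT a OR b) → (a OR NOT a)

No, Converse is not equivalent to original (counterexample: a=1, b=0)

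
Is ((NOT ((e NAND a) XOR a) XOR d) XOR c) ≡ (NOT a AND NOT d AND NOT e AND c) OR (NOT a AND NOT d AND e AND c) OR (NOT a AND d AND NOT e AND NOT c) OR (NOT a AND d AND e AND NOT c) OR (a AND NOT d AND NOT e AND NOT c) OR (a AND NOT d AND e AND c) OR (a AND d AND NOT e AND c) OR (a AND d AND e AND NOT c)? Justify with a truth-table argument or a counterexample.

Yes, they are equivalent — the two output columns agree on all 16 assignments:
a | d | e | c | Expression 1 | Expression 2
-------------------------------------------
0 | 0 | 0 | 0 | 0 | 0
0 | 0 | 0 | 1 | 1 | 1
0 | 0 | 1 | 0 | 0 | 0
0 | 0 | 1 | 1 | 1 | 1
0 | 1 | 0 | 0 | 1 | 1
0 | 1 | 0 | 1 | 0 | 0
0 | 1 | 1 | 0 | 1 | 1
0 | 1 | 1 | 1 | 0 | 0
1 | 0 | 0 | 0 | 1 | 1
1 | 0 | 0 | 1 | 0 | 0
1 | 0 | 1 | 0 | 0 | 0
1 | 0 | 1 | 1 | 1 | 1
1 | 1 | 0 | 0 | 0 | 0
1 | 1 | 0 | 1 | 1 | 1
1 | 1 | 1 | 0 | 1 | 1
1 | 1 | 1 | 1 | 0 | 0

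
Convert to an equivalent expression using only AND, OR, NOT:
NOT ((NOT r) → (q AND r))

(NOT r) AND NOT (q AND r)
(Negated implication: NOT(A → B) = A AND NOT B)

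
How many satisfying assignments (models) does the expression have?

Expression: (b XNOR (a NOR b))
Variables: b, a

Satisfying assignments: (0,1)
Count: 1 out of 4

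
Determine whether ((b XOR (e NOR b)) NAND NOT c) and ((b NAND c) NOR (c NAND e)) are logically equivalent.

No. Counterexample: with b=0, e=0, c=1, Expression 1 = 1 but Expression 2 = 0.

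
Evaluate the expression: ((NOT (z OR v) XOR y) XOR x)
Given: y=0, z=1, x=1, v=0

Substituting: ((NOT (1 OR 0) XOR 0) XOR 1)
= 1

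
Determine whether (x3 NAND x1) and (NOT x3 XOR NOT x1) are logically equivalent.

No. Counterexample: with x3=0, x1=0, Expression 1 = 1 but Expression 2 = 0.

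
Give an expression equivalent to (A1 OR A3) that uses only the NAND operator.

((A1 NAND A1) NAND (A3 NAND A3))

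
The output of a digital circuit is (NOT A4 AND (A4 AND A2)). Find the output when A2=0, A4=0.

Substituting: (NOT 0 AND (0 AND 0))
= 0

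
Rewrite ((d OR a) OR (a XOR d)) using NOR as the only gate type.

((((d NOR a) NOR (d NOR a)) NOR ((((a NOR d) NOR (a NOR d)) NOR ((a NOR d) NOR (a NOR d))) NOR ((((a NOR a) NOR (d NOR d)) NOR ((a NOR a) NOR (d NOR d))) NOR (((a NOR a) NOR (d NOR d)) NOR ((a NOR a) NOR (d NOR d)))))) NOR (((d NOR a) NOR (d NOR a)) NOR ((((a NOR d) NOR (a NOR d)) NOR ((a NOR d) NOR (a NOR d))) NOR ((((a NOR a) NOR (d NOR d)) NOR ((a NOR a) NOR (d NOR d))) NOR (((a NOR a) NOR (d NOR d)) NOR ((a NOR a) NOR (d NOR d)))))))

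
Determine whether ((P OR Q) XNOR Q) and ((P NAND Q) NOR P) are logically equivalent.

No. Counterexample: with P=0, Q=0, Expression 1 = 1 but Expression 2 = 0.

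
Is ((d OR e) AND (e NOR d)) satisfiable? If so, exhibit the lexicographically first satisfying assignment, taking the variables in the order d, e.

UNSATISFIABLE - no assignment makes this expression true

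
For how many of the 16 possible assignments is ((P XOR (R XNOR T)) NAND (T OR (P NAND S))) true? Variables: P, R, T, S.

Satisfying assignments: (0,0,1,0), (0,0,1,1), (0,1,0,0), (0,1,0,1), (1,0,0,0), (1,0,0,1), (1,1,0,1), (1,1,1,0), (1,1,1,1)
Count: 9 out of 16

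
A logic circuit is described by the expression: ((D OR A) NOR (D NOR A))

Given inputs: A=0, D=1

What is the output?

Substituting: ((1 OR 0) NOR (1 NOR 0))
= 0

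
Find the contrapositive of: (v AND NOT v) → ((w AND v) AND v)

Contrapositive: NOT ((w AND v) AND v) → NOT (v AND NOT v)
Note: A statement and its contrapositive are logically equivalent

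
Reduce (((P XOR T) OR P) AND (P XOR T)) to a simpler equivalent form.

By absorption (E AND (E OR v) = E):
= (P XOR T)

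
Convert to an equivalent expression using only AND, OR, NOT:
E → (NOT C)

NOT E OR (NOT C)
(Implication elimination: A → B = NOT A OR B)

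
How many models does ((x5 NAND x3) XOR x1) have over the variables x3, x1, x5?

Satisfying assignments: (0,0,0), (0,0,1), (1,0,0), (1,1,1)
Count: 4 out of 8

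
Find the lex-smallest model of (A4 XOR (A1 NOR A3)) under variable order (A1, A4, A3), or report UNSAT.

A1=0, A4=0, A3=0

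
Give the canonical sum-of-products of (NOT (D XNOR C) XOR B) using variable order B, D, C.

Σm(1, 2, 4, 7) = (NOT B AND NOT D AND C) OR (NOT B AND D AND NOT C) OR (B AND NOT D AND NOT C) OR (B AND D AND C)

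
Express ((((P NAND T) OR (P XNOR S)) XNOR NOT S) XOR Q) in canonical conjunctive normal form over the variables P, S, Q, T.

(P OR S OR NOT Q OR T) AND (P OR S OR NOT Q OR NOT T) AND (P OR NOT S OR Q OR T) AND (P OR NOT S OR Q OR NOT T) AND (NOT P OR S OR Q OR NOT T) AND (NOT P OR S OR NOT Q OR T) AND (NOT P OR NOT S OR Q OR T) AND (NOT P OR NOT S OR Q OR NOT T)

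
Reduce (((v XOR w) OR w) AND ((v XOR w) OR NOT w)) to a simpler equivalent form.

By distribution ((E OR v) AND (E OR NOT v) = E):
= (v XOR w)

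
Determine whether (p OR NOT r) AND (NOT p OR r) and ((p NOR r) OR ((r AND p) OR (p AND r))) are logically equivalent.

Yes, they are equivalent — the two output columns agree on all 4 assignments:
p | r | Expression 1 | Expression 2
-----------------------------------
0 | 0 | 1 | 1
0 | 1 | 0 | 0
1 | 0 | 0 | 0
1 | 1 | 1 | 1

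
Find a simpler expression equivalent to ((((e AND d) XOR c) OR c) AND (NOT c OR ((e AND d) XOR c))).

By distribution ((E OR v) AND (E OR NOT v) = E):
= ((e AND d) XOR c)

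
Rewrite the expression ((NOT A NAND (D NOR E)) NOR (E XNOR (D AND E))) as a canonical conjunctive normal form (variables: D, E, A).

(D OR E OR A) AND (D OR E OR NOT A) AND (D OR NOT E OR A) AND (D OR NOT E OR NOT A) AND (NOT D OR E OR A) AND (NOT D OR E OR NOT A) AND (NOT D OR NOT E OR A) AND (NOT D OR NOT E OR NOT A)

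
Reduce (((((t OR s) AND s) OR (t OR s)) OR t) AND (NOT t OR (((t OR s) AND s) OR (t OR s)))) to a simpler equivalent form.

By distribution ((E OR v) AND (E OR NOT v) = E) then absorption (E OR (E AND v) = E):
= (t OR s)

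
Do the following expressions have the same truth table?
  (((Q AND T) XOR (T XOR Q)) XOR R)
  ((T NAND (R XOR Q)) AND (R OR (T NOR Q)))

No. Counterexample: with Q=0, T=0, R=0, Expression 1 = 0 but Expression 2 = 1.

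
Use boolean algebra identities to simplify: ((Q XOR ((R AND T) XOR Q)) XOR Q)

By XOR self-cancellation ((E XOR v) XOR v = E):
= ((R AND T) XOR Q)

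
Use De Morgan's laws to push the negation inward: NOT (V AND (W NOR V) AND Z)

NOT V OR NOT (W NOR V) OR NOT Z
De Morgan's: NOT(AND of terms) = OR of negations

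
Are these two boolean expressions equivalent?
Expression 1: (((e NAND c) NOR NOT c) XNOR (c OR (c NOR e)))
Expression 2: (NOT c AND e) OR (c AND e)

Yes, they are equivalent — the two output columns agree on all 4 assignments:
c | e | Expression 1 | Expression 2
-----------------------------------
0 | 0 | 0 | 0
0 | 1 | 1 | 1
1 | 0 | 0 | 0
1 | 1 | 1 | 1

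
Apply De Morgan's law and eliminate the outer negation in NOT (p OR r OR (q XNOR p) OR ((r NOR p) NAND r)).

NOT p AND NOT r AND NOT (q XNOR p) AND NOT ((r NOR p) NAND r)
De Morgan's: NOT(OR of terms) = AND of negations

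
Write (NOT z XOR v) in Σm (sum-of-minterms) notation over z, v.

Σm(0, 3) = (NOT z AND NOT v) OR (z AND v)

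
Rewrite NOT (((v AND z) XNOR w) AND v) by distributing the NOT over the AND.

NOT ((v AND z) XNOR w) OR NOT v
De Morgan's: NOT(AND of terms) = OR of negations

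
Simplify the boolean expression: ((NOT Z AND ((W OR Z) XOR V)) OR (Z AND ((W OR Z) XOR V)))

By distribution ((E AND v) OR (E AND NOT v) = E):
= ((W OR Z) XOR V)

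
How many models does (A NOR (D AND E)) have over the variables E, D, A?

Satisfying assignments: (0,0,0), (0,1,0), (1,0,0)
Count: 3 out of 8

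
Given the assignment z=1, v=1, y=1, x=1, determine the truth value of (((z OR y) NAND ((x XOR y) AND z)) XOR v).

Substituting: (((1 OR 1) NAND ((1 XOR 1) AND 1)) XOR 1)
= 0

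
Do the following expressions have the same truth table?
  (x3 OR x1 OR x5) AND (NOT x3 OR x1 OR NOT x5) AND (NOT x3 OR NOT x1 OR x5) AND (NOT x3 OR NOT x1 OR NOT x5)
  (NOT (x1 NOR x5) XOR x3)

Yes, they are equivalent — the two output columns agree on all 8 assignments:
x3 | x1 | x5 | Expression 1 | Expression 2
------------------------------------------
0 | 0 | 0 | 0 | 0
0 | 0 | 1 | 1 | 1
0 | 1 | 0 | 1 | 1
0 | 1 | 1 | 1 | 1
1 | 0 | 0 | 1 | 1
1 | 0 | 1 | 0 | 0
1 | 1 | 0 | 0 | 0
1 | 1 | 1 | 0 | 0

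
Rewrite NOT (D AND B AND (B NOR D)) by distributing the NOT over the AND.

NOT D OR NOT B OR NOT (B NOR D)
De Morgan's: NOT(AND of terms) = OR of negations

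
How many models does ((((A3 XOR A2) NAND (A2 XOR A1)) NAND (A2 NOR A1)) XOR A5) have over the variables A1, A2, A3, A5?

Satisfying assignments: (0,0,0,1), (0,0,1,1), (0,1,0,0), (0,1,1,0), (1,0,0,0), (1,0,1,0), (1,1,0,0), (1,1,1,0)
Count: 8 out of 16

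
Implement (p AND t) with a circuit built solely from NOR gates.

((p NOR p) NOR (t NOR t))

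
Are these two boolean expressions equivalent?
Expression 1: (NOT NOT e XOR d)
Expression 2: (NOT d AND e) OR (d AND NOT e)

Yes, they are equivalent — the two output columns agree on all 4 assignments:
d | e | Expression 1 | Expression 2
-----------------------------------
0 | 0 | 0 | 0
0 | 1 | 1 | 1
1 | 0 | 1 | 1
1 | 1 | 0 | 0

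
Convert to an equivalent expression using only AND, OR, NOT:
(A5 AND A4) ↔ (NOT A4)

((A5 AND A4) AND (NOT A4)) OR (NOT (A5 AND A4) AND A4)
(Biconditional = both true or both false)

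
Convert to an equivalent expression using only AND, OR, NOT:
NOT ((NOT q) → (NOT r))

(NOT q) AND r
(Negated implication: NOT(A → B) = A AND NOT B)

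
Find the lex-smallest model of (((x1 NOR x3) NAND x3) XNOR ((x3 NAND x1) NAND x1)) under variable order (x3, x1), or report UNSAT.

x3=0, x1=0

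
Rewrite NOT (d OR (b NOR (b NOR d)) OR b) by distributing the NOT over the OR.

NOT d AND NOT (b NOR (b NOR d)) AND NOT b
De Morgan's: NOT(OR of terms) = AND of negations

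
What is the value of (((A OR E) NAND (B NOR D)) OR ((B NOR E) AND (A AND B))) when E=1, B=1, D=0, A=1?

Substituting: (((1 OR 1) NAND (1 NOR 0)) OR ((1 NOR 1) AND (1 AND 1)))
= 1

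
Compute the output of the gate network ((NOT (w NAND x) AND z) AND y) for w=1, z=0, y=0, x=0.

Substituting: ((NOT (1 NAND 0) AND 0) AND 0)
= 0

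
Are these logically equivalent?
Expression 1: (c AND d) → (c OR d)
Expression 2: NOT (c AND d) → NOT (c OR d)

No, Inverse is not equivalent to original (counterexample: c=0, d=1)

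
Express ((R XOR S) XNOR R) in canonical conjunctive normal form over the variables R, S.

(R OR NOT S) AND (NOT R OR NOT S)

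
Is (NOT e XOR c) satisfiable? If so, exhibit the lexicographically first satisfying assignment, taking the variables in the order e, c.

e=0, c=0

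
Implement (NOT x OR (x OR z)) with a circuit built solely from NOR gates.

(((x NOR x) NOR ((x NOR z) NOR (x NOR z))) NOR ((x NOR x) NOR ((x NOR z) NOR (x NOR z))))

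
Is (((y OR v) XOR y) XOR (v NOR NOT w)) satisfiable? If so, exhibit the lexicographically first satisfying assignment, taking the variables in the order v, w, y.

v=0, w=1, y=0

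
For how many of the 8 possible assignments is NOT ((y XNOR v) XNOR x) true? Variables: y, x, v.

Satisfying assignments: (0,0,0), (0,1,1), (1,0,1), (1,1,0)
Count: 4 out of 8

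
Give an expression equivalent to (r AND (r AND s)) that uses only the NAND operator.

((r NAND ((r NAND s) NAND (r NAND s))) NAND (r NAND ((r NAND s) NAND (r NAND s))))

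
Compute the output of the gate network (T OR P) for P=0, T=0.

Substituting: (0 OR 0)
= 0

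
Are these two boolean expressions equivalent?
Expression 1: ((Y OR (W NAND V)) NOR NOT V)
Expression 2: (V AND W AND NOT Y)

Yes, they are equivalent — the two output columns agree on all 8 assignments:
V | W | Y | Expression 1 | Expression 2
---------------------------------------
0 | 0 | 0 | 0 | 0
0 | 0 | 1 | 0 | 0
0 | 1 | 0 | 0 | 0
0 | 1 | 1 | 0 | 0
1 | 0 | 0 | 0 | 0
1 | 0 | 1 | 0 | 0
1 | 1 | 0 | 1 | 1
1 | 1 | 1 | 0 | 0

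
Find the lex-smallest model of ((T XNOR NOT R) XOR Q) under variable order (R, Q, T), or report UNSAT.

R=0, Q=0, T=1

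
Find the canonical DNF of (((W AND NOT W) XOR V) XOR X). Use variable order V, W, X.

(NOT V AND NOT W AND X) OR (NOT V AND W AND X) OR (V AND NOT W AND NOT X) OR (V AND W AND NOT X)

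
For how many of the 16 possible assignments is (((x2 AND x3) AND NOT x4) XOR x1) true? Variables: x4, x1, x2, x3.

Satisfying assignments: (0,0,1,1), (0,1,0,0), (0,1,0,1), (0,1,1,0), (1,1,0,0), (1,1,0,1), (1,1,1,0), (1,1,1,1)
Count: 8 out of 16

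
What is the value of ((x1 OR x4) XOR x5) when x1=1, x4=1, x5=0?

Substituting: ((1 OR 1) XOR 0)
= 1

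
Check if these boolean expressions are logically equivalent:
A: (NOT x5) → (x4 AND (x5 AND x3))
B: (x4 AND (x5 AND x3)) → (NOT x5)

No, Converse is not equivalent to original (counterexample: x3=0, x5=0, x4=0)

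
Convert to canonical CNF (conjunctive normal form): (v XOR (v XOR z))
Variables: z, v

(z OR v) AND (z OR NOT v)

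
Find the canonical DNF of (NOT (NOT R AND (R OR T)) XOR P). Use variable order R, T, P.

(NOT R AND NOT T AND NOT P) OR (NOT R AND T AND P) OR (R AND NOT T AND NOT P) OR (R AND T AND NOT P)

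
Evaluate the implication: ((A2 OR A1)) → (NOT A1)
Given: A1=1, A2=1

Antecedent ((A2 OR A1)) = 1; consequent (NOT A1) = 0.
1 → 0 = 0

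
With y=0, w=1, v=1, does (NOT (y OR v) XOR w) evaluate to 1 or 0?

Substituting: (NOT (0 OR 1) XOR 1)
= 1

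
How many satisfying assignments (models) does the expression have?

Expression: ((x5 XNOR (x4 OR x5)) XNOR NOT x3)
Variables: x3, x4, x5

Satisfying assignments: (0,0,0), (0,0,1), (0,1,1), (1,1,0)
Count: 4 out of 8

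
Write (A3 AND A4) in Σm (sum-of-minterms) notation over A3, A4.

Σm(3) = (A3 AND A4)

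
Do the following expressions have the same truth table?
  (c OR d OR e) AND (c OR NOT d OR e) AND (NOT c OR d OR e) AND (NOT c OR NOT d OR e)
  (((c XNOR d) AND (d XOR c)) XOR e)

Yes, they are equivalent — the two output columns agree on all 8 assignments:
c | d | e | Expression 1 | Expression 2
---------------------------------------
0 | 0 | 0 | 0 | 0
0 | 0 | 1 | 1 | 1
0 | 1 | 0 | 0 | 0
0 | 1 | 1 | 1 | 1
1 | 0 | 0 | 0 | 0
1 | 0 | 1 | 1 | 1
1 | 1 | 0 | 0 | 0
1 | 1 | 1 | 1 | 1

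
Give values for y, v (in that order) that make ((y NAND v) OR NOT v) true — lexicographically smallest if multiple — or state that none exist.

y=0, v=0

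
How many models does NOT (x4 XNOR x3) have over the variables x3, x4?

Satisfying assignments: (0,1), (1,0)
Count: 2 out of 4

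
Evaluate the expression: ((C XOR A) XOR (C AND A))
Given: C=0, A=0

Substituting: ((0 XOR 0) XOR (0 AND 0))
= 0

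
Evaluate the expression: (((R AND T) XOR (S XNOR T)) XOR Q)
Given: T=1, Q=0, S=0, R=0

Substituting: (((0 AND 1) XOR (0 XNOR 1)) XOR 0)
= 0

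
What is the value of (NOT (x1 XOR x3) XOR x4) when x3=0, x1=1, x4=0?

Substituting: (NOT (1 XOR 0) XOR 0)
= 0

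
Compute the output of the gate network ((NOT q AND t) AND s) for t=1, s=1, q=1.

Substituting: ((NOT 1 AND 1) AND 1)
= 0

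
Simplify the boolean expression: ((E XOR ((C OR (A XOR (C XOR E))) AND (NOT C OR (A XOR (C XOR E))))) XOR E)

By XOR self-cancellation ((E XOR v) XOR v = E) then distribution ((E OR v) AND (E OR NOT v) = E):
= (A XOR (C XOR E))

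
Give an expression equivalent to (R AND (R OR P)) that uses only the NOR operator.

((R NOR R) NOR (((R NOR P) NOR (R NOR P)) NOR ((R NOR P) NOR (R NOR P))))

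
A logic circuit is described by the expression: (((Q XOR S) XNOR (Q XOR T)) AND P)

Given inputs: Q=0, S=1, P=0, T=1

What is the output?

Substituting: (((0 XOR 1) XNOR (0 XOR 1)) AND 0)
= 0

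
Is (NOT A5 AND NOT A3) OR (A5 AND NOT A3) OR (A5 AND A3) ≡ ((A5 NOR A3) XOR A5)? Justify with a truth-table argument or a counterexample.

Yes, they are equivalent — the two output columns agree on all 4 assignments:
A5 | A3 | Expression 1 | Expression 2
-------------------------------------
0 | 0 | 1 | 1
0 | 1 | 0 | 0
1 | 0 | 1 | 1
1 | 1 | 1 | 1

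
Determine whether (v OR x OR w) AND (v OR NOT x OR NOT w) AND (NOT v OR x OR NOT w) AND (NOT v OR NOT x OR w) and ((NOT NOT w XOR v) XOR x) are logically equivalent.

Yes, they are equivalent — the two output columns agree on all 8 assignments:
v | x | w | Expression 1 | Expression 2
---------------------------------------
0 | 0 | 0 | 0 | 0
0 | 0 | 1 | 1 | 1
0 | 1 | 0 | 1 | 1
0 | 1 | 1 | 0 | 0
1 | 0 | 0 | 1 | 1
1 | 0 | 1 | 0 | 0
1 | 1 | 0 | 0 | 0
1 | 1 | 1 | 1 | 1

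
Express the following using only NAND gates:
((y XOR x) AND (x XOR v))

((((y NAND (y NAND x)) NAND (x NAND (y NAND x))) NAND ((x NAND (x NAND v)) NAND (v NAND (x NAND v)))) NAND (((y NAND (y NAND x)) NAND (x NAND (y NAND x))) NAND ((x NAND (x NAND v)) NAND (v NAND (x NAND v)))))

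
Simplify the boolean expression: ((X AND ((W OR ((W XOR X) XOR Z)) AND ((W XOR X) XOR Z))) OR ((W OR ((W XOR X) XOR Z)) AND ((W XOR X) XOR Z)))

By absorption (E OR (E AND v) = E) then absorption (E AND (E OR v) = E):
= ((W XOR X) XOR Z)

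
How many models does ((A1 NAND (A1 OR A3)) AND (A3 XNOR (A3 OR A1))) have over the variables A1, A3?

Satisfying assignments: (0,0), (0,1)
Count: 2 out of 4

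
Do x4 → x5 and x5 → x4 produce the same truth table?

No, Converse is not equivalent to original (counterexample: x4=0, x5=1)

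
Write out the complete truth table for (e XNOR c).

e | c | Output
--------------
0 | 0 | 1
0 | 1 | 0
1 | 0 | 0
1 | 1 | 1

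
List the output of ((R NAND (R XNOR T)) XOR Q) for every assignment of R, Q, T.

R | Q | T | Output
------------------
0 | 0 | 0 | 1
0 | 0 | 1 | 1
0 | 1 | 0 | 0
0 | 1 | 1 | 0
1 | 0 | 0 | 1
1 | 0 | 1 | 0
1 | 1 | 0 | 0
1 | 1 | 1 | 1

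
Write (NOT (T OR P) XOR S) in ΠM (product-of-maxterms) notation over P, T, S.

ΠM(1, 2, 4, 6) = (P OR T OR NOT S) AND (P OR NOT T OR S) AND (NOT P OR T OR S) AND (NOT P OR NOT T OR S)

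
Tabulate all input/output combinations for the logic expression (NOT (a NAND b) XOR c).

c | b | a | Output
------------------
0 | 0 | 0 | 0
0 | 0 | 1 | 0
0 | 1 | 0 | 0
0 | 1 | 1 | 1
1 | 0 | 0 | 1
1 | 0 | 1 | 1
1 | 1 | 0 | 1
1 | 1 | 1 | 0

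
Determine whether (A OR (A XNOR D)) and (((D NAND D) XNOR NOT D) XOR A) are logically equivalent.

No. Counterexample: with D=0, A=1, Expression 1 = 1 but Expression 2 = 0.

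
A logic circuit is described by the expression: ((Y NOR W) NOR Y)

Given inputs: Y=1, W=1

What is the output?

Substituting: ((1 NOR 1) NOR 1)
= 0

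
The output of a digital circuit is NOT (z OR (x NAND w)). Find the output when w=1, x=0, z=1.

Substituting: NOT (1 OR (0 NAND 1))
= 0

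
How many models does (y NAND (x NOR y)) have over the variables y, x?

Satisfying assignments: (0,0), (0,1), (1,0), (1,1)
Count: 4 out of 4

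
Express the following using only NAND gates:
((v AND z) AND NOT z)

((((v NAND z) NAND (v NAND z)) NAND (z NAND z)) NAND (((v NAND z) NAND (v NAND z)) NAND (z NAND z)))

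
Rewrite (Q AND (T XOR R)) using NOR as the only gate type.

((Q NOR Q) NOR (((((T NOR R) NOR (T NOR R)) NOR ((T NOR R) NOR (T NOR R))) NOR ((((T NOR T) NOR (R NOR R)) NOR ((T NOR T) NOR (R NOR R))) NOR (((T NOR T) NOR (R NOR R)) NOR ((T NOR T) NOR (R NOR R))))) NOR ((((T NOR R) NOR (T NOR R)) NOR ((T NOR R) NOR (T NOR R))) NOR ((((T NOR T) NOR (R NOR R)) NOR ((T NOR T) NOR (R NOR R))) NOR (((T NOR T) NOR (R NOR R)) NOR ((T NOR T) NOR (R NOR R)))))))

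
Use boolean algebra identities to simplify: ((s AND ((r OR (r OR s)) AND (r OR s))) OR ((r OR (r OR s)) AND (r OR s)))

By absorption (E OR (E AND v) = E) then absorption (E AND (E OR v) = E):
= (r OR s)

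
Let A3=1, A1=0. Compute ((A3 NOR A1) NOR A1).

Substituting: ((1 NOR 0) NOR 0)
= 1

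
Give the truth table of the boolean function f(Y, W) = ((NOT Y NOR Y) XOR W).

Y | W | Output
--------------
0 | 0 | 0
0 | 1 | 1
1 | 0 | 0
1 | 1 | 1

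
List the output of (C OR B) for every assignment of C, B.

C | B | Output
--------------
0 | 0 | 0
0 | 1 | 1
1 | 0 | 1
1 | 1 | 1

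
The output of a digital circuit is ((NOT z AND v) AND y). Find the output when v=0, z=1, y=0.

Substituting: ((NOT 1 AND 0) AND 0)
= 0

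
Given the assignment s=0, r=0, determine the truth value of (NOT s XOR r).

Substituting: (NOT 0 XOR 0)
= 1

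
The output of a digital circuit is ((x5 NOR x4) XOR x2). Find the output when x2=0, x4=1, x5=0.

Substituting: ((0 NOR 1) XOR 0)
= 0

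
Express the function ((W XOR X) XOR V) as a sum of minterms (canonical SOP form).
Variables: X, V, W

Σm(1, 2, 4, 7) = (NOT X AND NOT V AND W) OR (NOT X AND V AND NOT W) OR (X AND NOT V AND NOT W) OR (X AND V AND W)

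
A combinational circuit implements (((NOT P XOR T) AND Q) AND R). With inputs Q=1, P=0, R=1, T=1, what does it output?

Substituting: (((NOT 0 XOR 1) AND 1) AND 1)
= 0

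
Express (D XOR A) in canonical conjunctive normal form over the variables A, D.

(A OR D) AND (NOT A OR NOT D)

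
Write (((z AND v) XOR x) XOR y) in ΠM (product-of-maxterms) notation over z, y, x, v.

ΠM(0, 1, 6, 7, 8, 11, 13, 14) = (z OR y OR x OR v) AND (z OR y OR x OR NOT v) AND (z OR NOT y OR NOT x OR v) AND (z OR NOT y OR NOT x OR NOT v) AND (NOT z OR y OR x OR v) AND (NOT z OR y OR NOT x OR NOT v) AND (NOT z OR NOT y OR x OR NOT v) AND (NOT z OR NOT y OR NOT x OR v)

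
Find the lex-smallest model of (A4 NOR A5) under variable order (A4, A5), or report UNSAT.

A4=0, A5=0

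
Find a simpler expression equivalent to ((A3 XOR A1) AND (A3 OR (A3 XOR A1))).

By absorption (E AND (E OR v) = E):
= (A3 XOR A1)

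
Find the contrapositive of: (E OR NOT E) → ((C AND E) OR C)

Contrapositive: NOT ((C AND E) OR C) → NOT (E OR NOT E)
Note: A statement and its contrapositive are logically equivalent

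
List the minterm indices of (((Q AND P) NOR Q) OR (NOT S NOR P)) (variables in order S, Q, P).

Σm(0, 1, 4, 5, 6) = (NOT S AND NOT Q AND NOT P) OR (NOT S AND NOT Q AND P) OR (S AND NOT Q AND NOT P) OR (S AND NOT Q AND P) OR (S AND Q AND NOT P)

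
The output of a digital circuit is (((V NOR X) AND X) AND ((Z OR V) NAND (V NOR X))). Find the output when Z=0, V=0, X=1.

Substituting: (((0 NOR 1) AND 1) AND ((0 OR 0) NAND (0 NOR 1)))
= 0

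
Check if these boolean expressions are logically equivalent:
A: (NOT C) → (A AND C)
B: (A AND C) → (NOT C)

No, Converse is not equivalent to original (counterexample: A=0, C=0)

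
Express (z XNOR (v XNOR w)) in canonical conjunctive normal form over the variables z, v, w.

(z OR v OR w) AND (z OR NOT v OR NOT w) AND (NOT z OR v OR NOT w) AND (NOT z OR NOT v OR w)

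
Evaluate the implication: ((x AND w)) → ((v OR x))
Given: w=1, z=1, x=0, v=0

Antecedent ((x AND w)) = 0; consequent ((v OR x)) = 0.
0 → 0 = 1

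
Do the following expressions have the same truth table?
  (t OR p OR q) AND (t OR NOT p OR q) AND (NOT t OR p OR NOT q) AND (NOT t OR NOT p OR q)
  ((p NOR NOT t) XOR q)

Yes, they are equivalent — the two output columns agree on all 8 assignments:
t | p | q | Expression 1 | Expression 2
---------------------------------------
0 | 0 | 0 | 0 | 0
0 | 0 | 1 | 1 | 1
0 | 1 | 0 | 0 | 0
0 | 1 | 1 | 1 | 1
1 | 0 | 0 | 1 | 1
1 | 0 | 1 | 0 | 0
1 | 1 | 0 | 0 | 0
1 | 1 | 1 | 1 | 1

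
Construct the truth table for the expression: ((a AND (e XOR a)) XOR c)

c | a | e | Output
------------------
0 | 0 | 0 | 0
0 | 0 | 1 | 0
0 | 1 | 0 | 1
0 | 1 | 1 | 0
1 | 0 | 0 | 1
1 | 0 | 1 | 1
1 | 1 | 0 | 0
1 | 1 | 1 | 1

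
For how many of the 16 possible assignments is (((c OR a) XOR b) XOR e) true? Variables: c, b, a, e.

Satisfying assignments: (0,0,0,1), (0,0,1,0), (0,1,0,0), (0,1,1,1), (1,0,0,0), (1,0,1,0), (1,1,0,1), (1,1,1,1)
Count: 8 out of 16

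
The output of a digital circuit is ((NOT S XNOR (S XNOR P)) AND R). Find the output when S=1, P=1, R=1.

Substituting: ((NOT 1 XNOR (1 XNOR 1)) AND 1)
= 0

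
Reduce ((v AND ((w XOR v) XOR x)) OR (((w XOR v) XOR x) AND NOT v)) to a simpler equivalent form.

By distribution ((E AND v) OR (E AND NOT v) = E):
= ((w XOR v) XOR x)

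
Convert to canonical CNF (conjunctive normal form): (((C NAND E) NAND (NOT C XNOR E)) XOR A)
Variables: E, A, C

(E OR A OR NOT C) AND (E OR NOT A OR C) AND (NOT E OR A OR C) AND (NOT E OR NOT A OR NOT C)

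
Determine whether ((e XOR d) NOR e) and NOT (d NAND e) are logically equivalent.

No. Counterexample: with d=0, e=0, Expression 1 = 1 but Expression 2 = 0.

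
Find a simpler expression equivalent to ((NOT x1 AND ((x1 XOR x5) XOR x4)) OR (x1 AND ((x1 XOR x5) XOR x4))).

By distribution ((E AND v) OR (E AND NOT v) = E):
= ((x1 XOR x5) XOR x4)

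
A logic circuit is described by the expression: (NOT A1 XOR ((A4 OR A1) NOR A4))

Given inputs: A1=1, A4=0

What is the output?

Substituting: (NOT 1 XOR ((0 OR 1) NOR 0))
= 0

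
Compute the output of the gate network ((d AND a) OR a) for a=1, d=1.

Substituting: ((1 AND 1) OR 1)
= 1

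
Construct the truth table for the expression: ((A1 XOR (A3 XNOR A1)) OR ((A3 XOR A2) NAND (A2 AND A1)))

A1 | A2 | A3 | Output
---------------------
0 | 0 | 0 | 1
0 | 0 | 1 | 1
0 | 1 | 0 | 1
0 | 1 | 1 | 1
1 | 0 | 0 | 1
1 | 0 | 1 | 1
1 | 1 | 0 | 1
1 | 1 | 1 | 1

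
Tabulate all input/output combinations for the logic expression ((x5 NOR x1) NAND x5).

x1 | x5 | Output
----------------
0 | 0 | 1
0 | 1 | 1
1 | 0 | 1
1 | 1 | 1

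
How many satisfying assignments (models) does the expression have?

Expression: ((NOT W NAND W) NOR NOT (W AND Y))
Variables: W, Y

No assignment satisfies the expression.
Count: 0 out of 4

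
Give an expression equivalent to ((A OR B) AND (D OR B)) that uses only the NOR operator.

((((A NOR B) NOR (A NOR B)) NOR ((A NOR B) NOR (A NOR B))) NOR (((D NOR B) NOR (D NOR B)) NOR ((D NOR B) NOR (D NOR B))))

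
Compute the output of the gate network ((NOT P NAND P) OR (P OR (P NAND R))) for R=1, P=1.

Substituting: ((NOT 1 NAND 1) OR (1 OR (1 NAND 1)))
= 1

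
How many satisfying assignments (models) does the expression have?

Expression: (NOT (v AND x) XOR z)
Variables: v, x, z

Satisfying assignments: (0,0,0), (0,1,0), (1,0,0), (1,1,1)
Count: 4 out of 8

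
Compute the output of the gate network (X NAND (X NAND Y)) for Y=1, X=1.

Substituting: (1 NAND (1 NAND 1))
= 1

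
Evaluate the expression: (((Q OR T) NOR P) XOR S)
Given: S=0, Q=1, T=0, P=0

Substituting: (((1 OR 0) NOR 0) XOR 0)
= 0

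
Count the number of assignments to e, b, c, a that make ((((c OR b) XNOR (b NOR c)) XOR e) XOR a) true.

Satisfying assignments: (0,0,0,1), (0,0,1,1), (0,1,0,1), (0,1,1,1), (1,0,0,0), (1,0,1,0), (1,1,0,0), (1,1,1,0)
Count: 8 out of 16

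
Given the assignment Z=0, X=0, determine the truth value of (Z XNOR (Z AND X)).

Substituting: (0 XNOR (0 AND 0))
= 1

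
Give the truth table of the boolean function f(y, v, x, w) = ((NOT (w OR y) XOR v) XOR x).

y | v | x | w | Output
----------------------
0 | 0 | 0 | 0 | 1
0 | 0 | 0 | 1 | 0
0 | 0 | 1 | 0 | 0
0 | 0 | 1 | 1 | 1
0 | 1 | 0 | 0 | 0
0 | 1 | 0 | 1 | 1
0 | 1 | 1 | 0 | 1
0 | 1 | 1 | 1 | 0
1 | 0 | 0 | 0 | 0
1 | 0 | 0 | 1 | 0
1 | 0 | 1 | 0 | 1
1 | 0 | 1 | 1 | 1
1 | 1 | 0 | 0 | 1
1 | 1 | 0 | 1 | 1
1 | 1 | 1 | 0 | 0
1 | 1 | 1 | 1 | 0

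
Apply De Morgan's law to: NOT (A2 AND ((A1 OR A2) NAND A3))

NOT A2 OR NOT ((A1 OR A2) NAND A3)
De Morgan's: NOT(AND of terms) = OR of negations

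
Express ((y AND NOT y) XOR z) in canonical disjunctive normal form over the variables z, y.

(z AND NOT y) OR (z AND y)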